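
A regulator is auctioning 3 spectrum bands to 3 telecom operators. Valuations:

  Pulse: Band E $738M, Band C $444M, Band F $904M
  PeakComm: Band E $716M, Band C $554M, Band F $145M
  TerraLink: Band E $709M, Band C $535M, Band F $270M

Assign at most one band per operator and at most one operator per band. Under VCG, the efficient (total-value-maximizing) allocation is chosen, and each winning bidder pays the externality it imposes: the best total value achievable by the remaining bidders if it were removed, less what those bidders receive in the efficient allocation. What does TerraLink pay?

Efficient allocation: Pulse→Band F ($904M), PeakComm→Band C ($554M), TerraLink→Band E ($709M); total welfare W = $2167M.
TerraLink receives Band E at value $709M, so the others get W − 709 = $1458M.
Without TerraLink: best allocation of the remaining 2 bidders over all 3 bands is Pulse→Band F ($904M), PeakComm→Band E ($716M), total $1620M.
VCG payment = (others' best without TerraLink) − (others' welfare with TerraLink) = 1620 − 1458 = $162M.

TerraLink pays $162M.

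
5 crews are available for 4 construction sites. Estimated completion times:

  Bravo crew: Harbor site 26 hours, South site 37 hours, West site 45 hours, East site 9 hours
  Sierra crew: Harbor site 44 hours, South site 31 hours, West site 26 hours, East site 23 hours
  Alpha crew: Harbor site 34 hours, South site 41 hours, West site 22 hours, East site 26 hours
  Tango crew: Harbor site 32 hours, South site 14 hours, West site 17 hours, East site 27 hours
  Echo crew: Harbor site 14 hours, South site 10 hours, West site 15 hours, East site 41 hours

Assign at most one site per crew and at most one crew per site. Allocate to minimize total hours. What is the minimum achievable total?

Optimal: Echo crew→Harbor site (14 hours), Tango crew→South site (14 hours), Alpha crew→West site (22 hours), Bravo crew→East site (9 hours) — total 14+14+22+9 = 59 hours.

Minimum total: 59 hours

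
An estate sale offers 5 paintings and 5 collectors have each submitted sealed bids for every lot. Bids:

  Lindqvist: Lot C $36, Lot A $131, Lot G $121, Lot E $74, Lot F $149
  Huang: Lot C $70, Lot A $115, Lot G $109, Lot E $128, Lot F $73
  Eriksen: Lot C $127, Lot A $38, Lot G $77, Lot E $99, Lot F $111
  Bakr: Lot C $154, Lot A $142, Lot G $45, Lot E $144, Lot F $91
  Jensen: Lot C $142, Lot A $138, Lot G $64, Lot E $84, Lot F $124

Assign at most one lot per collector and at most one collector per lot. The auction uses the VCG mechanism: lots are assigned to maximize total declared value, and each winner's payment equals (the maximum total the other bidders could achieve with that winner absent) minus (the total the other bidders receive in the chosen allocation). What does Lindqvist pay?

Efficient allocation: Lindqvist→Lot F ($149), Huang→Lot G ($109), Eriksen→Lot C ($127), Bakr→Lot E ($144), Jensen→Lot A ($138); total welfare W = $667.
Lindqvist receives Lot F at value $149, so the others get W − 149 = $518.
Without Lindqvist: best allocation of the remaining 4 bidders over all 5 lots is Huang→Lot E ($128), Eriksen→Lot F ($111), Bakr→Lot C ($154), Jensen→Lot A ($138), total $531.
VCG payment = (others' best without Lindqvist) − (others' welfare with Lindqvist) = 531 − 518 = $13.

Lindqvist pays $13.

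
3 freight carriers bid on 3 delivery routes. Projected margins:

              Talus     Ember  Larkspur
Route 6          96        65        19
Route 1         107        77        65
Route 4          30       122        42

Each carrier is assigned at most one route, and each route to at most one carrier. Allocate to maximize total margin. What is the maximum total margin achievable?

Maximum total: $283k

Optimal: Talus→Route 6 ($96k), Ember→Route 4 ($122k), Larkspur→Route 1 ($65k) — total 96+122+65 = $283k.
Max-entry greedy (repeatedly take the single best remaining cell) gives $248k, worse by 35.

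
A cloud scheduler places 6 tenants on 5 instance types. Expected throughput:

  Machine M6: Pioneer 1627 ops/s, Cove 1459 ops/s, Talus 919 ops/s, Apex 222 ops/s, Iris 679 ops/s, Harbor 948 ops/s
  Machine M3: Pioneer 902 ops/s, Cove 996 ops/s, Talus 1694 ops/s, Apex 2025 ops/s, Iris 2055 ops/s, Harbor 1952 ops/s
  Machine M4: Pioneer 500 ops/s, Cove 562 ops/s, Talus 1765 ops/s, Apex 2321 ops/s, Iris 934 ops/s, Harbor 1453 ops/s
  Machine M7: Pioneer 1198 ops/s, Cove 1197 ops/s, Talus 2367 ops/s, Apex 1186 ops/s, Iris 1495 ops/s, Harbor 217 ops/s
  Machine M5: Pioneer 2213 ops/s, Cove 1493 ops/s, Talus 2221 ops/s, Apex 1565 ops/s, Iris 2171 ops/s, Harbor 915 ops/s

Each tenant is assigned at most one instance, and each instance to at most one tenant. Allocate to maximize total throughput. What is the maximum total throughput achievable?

Maximum total: 10438 ops/s

Optimal: Pioneer→Machine M6 (1627 ops/s), Harbor→Machine M3 (1952 ops/s), Apex→Machine M4 (2321 ops/s), Talus→Machine M7 (2367 ops/s), Iris→Machine M5 (2171 ops/s) — total 1627+1952+2321+2367+2171 = 10438 ops/s.
Max-entry greedy (repeatedly take the single best remaining cell) gives 10415 ops/s, worse by 23.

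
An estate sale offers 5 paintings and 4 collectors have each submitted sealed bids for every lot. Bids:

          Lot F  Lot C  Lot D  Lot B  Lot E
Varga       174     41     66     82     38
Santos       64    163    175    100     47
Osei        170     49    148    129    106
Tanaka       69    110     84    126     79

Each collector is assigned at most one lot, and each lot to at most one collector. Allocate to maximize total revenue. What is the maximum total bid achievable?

Optimal: Varga→Lot F ($174), Santos→Lot C ($163), Osei→Lot D ($148), Tanaka→Lot B ($126) — total 174+163+148+126 = $611.
Max-entry greedy (repeatedly take the single best remaining cell) gives $588, worse by 23.
No other one-to-one assignment exceeds $611.

Maximum total: $611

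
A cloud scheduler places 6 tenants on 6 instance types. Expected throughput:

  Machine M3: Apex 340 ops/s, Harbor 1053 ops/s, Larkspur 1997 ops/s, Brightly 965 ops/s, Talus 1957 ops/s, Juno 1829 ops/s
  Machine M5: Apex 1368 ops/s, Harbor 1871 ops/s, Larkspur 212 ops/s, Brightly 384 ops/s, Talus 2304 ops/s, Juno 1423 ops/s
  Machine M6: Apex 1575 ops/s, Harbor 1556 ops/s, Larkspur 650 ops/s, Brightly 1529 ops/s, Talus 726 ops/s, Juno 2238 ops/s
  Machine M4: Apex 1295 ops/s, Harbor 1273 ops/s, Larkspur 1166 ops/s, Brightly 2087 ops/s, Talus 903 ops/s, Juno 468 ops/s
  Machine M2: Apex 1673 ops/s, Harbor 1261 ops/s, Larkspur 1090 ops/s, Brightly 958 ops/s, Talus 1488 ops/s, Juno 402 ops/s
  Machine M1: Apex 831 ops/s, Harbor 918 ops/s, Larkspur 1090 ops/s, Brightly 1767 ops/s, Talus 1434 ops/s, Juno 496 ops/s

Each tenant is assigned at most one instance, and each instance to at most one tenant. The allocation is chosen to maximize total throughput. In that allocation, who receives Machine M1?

Talus receives Machine M1.

Optimal: Apex→Machine M2 (1673 ops/s), Harbor→Machine M5 (1871 ops/s), Larkspur→Machine M3 (1997 ops/s), Brightly→Machine M4 (2087 ops/s), Talus→Machine M1 (1434 ops/s), Juno→Machine M6 (2238 ops/s) — total 1673+1871+1997+2087+1434+2238 = 11300 ops/s.
Column-greedy (each instance in turn goes to its best remaining tenant) gives 11217 ops/s, worse by 83.
Next-best assignment: Apex→Machine M2, Harbor→Machine M4, Larkspur→Machine M3, Brightly→Machine M1, Talus→Machine M5, Juno→Machine M6 = 11252 ops/s.
No other one-to-one assignment exceeds 11300 ops/s.
Talus's own top instance is Machine M5 (2304 ops/s), but forcing Talus→Machine M5 and reassigning the rest optimally gives only 11252 ops/s — worse by 48.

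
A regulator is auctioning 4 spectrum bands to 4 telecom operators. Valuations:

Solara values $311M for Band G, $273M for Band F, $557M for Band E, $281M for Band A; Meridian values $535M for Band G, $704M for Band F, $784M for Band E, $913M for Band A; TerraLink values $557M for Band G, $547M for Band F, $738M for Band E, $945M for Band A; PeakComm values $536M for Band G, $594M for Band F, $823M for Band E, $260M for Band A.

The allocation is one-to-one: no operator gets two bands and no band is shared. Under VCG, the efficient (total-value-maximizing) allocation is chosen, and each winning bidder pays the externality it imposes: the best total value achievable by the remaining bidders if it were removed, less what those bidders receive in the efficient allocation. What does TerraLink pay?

TerraLink pays $226M.

Efficient allocation: Solara→Band G ($311M), Meridian→Band F ($704M), TerraLink→Band A ($945M), PeakComm→Band E ($823M); total welfare W = $2783M.
TerraLink receives Band A at value $945M, so the others get W − 945 = $1838M.
Without TerraLink: best allocation of the remaining 3 bidders over all 4 bands is Solara→Band E ($557M), Meridian→Band A ($913M), PeakComm→Band F ($594M), total $2064M.
VCG payment = (others' best without TerraLink) − (others' welfare with TerraLink) = 2064 − 1838 = $226M.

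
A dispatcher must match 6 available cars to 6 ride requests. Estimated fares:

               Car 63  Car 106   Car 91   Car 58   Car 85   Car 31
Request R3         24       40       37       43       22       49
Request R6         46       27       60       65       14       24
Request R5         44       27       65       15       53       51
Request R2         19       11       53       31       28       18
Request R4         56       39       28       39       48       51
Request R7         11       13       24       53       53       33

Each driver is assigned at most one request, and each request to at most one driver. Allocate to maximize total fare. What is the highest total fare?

Treat this as an assignment problem: match each driver to one request.
Optimal: Car 63→Request R4 ($56), Car 106→Request R3 ($40), Car 91→Request R2 ($53), Car 58→Request R6 ($65), Car 85→Request R7 ($53), Car 31→Request R5 ($51) — total 56+40+53+65+53+51 = $318.
Next-best assignment: Car 63→Request R5, Car 106→Request R3, Car 91→Request R2, Car 58→Request R6, Car 85→Request R7, Car 31→Request R4 = $306.
Swapping Car 91↔Car 85 (Car 91→Request R7 $24, Car 85→Request R2 $28) loses 54.
Every other assignment is strictly worse.

Maximum total: $318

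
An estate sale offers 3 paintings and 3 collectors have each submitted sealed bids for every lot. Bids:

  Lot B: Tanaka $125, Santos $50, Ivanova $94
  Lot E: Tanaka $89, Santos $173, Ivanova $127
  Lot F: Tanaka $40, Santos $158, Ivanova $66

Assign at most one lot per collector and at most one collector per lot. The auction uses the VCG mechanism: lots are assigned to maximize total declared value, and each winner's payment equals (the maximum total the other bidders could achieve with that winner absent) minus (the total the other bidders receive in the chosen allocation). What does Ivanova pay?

Ivanova pays $15.

Efficient allocation: Tanaka→Lot B ($125), Santos→Lot F ($158), Ivanova→Lot E ($127); total welfare W = $410.
Ivanova receives Lot E at value $127, so the others get W − 127 = $283.
Without Ivanova: best allocation of the remaining 2 bidders over all 3 lots is Tanaka→Lot B ($125), Santos→Lot E ($173), total $298.
VCG payment = (others' best without Ivanova) − (others' welfare with Ivanova) = 298 − 283 = $15.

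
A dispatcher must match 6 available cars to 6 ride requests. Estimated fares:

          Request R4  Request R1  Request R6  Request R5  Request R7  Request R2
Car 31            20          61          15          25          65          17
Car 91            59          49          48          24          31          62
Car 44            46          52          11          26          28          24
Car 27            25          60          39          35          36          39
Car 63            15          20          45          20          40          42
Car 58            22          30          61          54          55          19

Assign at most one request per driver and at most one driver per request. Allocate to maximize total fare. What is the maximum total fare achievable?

Max total: $332

Optimal: Car 31→Request R7 ($65), Car 91→Request R2 ($62), Car 44→Request R4 ($46), Car 27→Request R1 ($60), Car 63→Request R6 ($45), Car 58→Request R5 ($54) — total 65+62+46+60+45+54 = $332.
Next-best assignment: Car 31→Request R7, Car 91→Request R6, Car 44→Request R4, Car 27→Request R1, Car 63→Request R2, Car 58→Request R5 = $315.
Swapping Car 91↔Car 63 (Car 91→Request R6 $48, Car 63→Request R2 $42) loses 17.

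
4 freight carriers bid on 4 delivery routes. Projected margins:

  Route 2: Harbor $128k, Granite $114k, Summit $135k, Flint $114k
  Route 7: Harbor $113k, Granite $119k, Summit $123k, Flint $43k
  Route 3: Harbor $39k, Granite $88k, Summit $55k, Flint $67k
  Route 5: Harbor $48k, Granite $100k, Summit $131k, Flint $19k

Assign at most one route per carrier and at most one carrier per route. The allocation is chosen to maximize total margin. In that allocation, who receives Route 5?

Summit receives Route 5.

Optimal: Harbor→Route 7 ($113k), Granite→Route 3 ($88k), Summit→Route 5 ($131k), Flint→Route 2 ($114k) — total 113+88+131+114 = $446k.
Column-greedy (each route in turn goes to its best remaining carrier) gives $369k, worse by 77.
Checked against all permutations: $446k is optimal.
Summit's own top route is Route 2 ($135k), but forcing Summit→Route 2 and reassigning the rest optimally gives only $415k — worse by 31.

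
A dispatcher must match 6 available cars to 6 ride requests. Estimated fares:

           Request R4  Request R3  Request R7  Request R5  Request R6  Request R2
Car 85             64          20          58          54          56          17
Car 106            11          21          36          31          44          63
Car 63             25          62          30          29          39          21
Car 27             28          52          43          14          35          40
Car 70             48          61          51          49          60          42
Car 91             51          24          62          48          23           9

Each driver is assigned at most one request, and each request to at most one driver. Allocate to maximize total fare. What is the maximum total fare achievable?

Maximum total: $340

This is the linear assignment problem.
Optimal: Car 85→Request R4 ($64), Car 106→Request R2 ($63), Car 63→Request R3 ($62), Car 27→Request R7 ($43), Car 70→Request R6 ($60), Car 91→Request R5 ($48) — total 64+63+62+43+60+48 = $340.
Column-greedy (each request in turn goes to its best remaining driver) gives $321, worse by 19.
Next-best assignment: Car 85→Request R4, Car 106→Request R2, Car 63→Request R3, Car 27→Request R6, Car 70→Request R5, Car 91→Request R7 = $335.
Swapping Car 85↔Car 91 (Car 85→Request R5 $54, Car 91→Request R4 $51) loses 7.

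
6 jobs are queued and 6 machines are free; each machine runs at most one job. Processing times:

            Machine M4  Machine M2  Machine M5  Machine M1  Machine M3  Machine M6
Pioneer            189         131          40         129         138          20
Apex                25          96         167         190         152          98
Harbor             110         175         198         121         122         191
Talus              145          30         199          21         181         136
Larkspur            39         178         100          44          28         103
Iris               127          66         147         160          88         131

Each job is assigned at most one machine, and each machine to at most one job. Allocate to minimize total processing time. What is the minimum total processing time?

Optimal: Pioneer→Machine M6 (20 min), Apex→Machine M4 (25 min), Harbor→Machine M3 (122 min), Talus→Machine M1 (21 min), Larkspur→Machine M5 (100 min), Iris→Machine M2 (66 min) — total 20+25+122+21+100+66 = 354 min.
Min-entry greedy (repeatedly take the single cheapest remaining cell) gives 358 min, worse by 4.
Next-best assignment: Pioneer→Machine M6, Apex→Machine M4, Harbor→Machine M5, Talus→Machine M1, Larkspur→Machine M3, Iris→Machine M2 = 358 min.
Swapping Talus↔Apex (Talus→Machine M4 145 min, Apex→Machine M1 190 min) adds 289.

Min total: 354 min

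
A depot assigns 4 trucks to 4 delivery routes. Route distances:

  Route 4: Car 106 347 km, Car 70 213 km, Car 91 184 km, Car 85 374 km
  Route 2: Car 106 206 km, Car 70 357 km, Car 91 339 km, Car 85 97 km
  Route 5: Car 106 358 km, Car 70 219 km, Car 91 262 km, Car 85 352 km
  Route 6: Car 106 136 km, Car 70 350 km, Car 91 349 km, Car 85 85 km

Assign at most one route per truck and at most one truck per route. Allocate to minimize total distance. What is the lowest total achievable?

Optimal: Car 106→Route 6 (136 km), Car 70→Route 5 (219 km), Car 91→Route 4 (184 km), Car 85→Route 2 (97 km) — total 136+219+184+97 = 636 km.
Min-entry greedy (repeatedly take the single cheapest remaining cell) gives 694 km, worse by 58.

Min total: 636 km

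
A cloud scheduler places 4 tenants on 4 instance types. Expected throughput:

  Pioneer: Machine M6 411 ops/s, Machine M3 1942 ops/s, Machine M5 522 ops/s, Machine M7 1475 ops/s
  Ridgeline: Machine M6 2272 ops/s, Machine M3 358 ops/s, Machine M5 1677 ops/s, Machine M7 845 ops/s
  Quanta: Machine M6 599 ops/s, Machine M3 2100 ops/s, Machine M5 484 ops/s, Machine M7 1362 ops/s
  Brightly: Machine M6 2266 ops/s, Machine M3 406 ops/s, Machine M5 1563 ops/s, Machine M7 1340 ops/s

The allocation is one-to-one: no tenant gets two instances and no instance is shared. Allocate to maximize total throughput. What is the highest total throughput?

Optimal: Pioneer→Machine M7 (1475 ops/s), Ridgeline→Machine M5 (1677 ops/s), Quanta→Machine M3 (2100 ops/s), Brightly→Machine M6 (2266 ops/s) — total 1475+1677+2100+2266 = 7518 ops/s.
Row-greedy (each tenant in turn takes its best remaining instance) gives 7139 ops/s, worse by 379.
Next-best assignment: Pioneer→Machine M7, Ridgeline→Machine M6, Quanta→Machine M3, Brightly→Machine M5 = 7410 ops/s.
Checked against all permutations: 7518 ops/s is optimal.

Maximum total: 7518 ops/s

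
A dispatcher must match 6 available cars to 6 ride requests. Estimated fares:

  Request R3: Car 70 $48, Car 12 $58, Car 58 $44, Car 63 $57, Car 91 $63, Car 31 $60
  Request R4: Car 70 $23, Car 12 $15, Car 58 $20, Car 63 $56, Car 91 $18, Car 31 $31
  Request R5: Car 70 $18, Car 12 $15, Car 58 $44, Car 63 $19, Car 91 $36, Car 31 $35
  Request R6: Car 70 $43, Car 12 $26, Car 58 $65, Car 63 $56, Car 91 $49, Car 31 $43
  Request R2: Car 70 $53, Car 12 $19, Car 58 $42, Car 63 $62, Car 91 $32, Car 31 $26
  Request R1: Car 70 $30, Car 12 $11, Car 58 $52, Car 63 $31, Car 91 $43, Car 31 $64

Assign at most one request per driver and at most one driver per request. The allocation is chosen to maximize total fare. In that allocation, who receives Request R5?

Car 91 receives Request R5.

This is a one-to-one assignment (maximum-weight bipartite matching).
Optimal: Car 70→Request R2 ($53), Car 12→Request R3 ($58), Car 58→Request R6 ($65), Car 63→Request R4 ($56), Car 91→Request R5 ($36), Car 31→Request R1 ($64) — total 53+58+65+56+36+64 = $332.
Column-greedy (each request in turn goes to its best remaining driver) gives $243, worse by 89.
Next-best assignment: Car 70→Request R2, Car 12→Request R3, Car 58→Request R5, Car 63→Request R4, Car 91→Request R6, Car 31→Request R1 = $324.
Car 91's own top request is Request R3 ($63), but forcing Car 91→Request R3 and reassigning the rest optimally gives only $316 — worse by 16.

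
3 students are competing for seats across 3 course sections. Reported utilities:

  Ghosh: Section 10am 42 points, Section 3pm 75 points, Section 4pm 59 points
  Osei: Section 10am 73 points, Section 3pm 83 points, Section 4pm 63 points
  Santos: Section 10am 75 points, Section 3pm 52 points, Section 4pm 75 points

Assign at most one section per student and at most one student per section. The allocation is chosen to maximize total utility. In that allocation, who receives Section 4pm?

Optimal: Ghosh→Section 3pm (75 points), Osei→Section 10am (73 points), Santos→Section 4pm (75 points) — total 75+73+75 = 223 points.
Column-greedy (each section in turn goes to its best remaining student) gives 217 points, worse by 6.
Santos's own top section is Section 10am (75 points), but forcing Santos→Section 10am and reassigning the rest optimally gives only 217 points — worse by 6.

Santos receives Section 4pm.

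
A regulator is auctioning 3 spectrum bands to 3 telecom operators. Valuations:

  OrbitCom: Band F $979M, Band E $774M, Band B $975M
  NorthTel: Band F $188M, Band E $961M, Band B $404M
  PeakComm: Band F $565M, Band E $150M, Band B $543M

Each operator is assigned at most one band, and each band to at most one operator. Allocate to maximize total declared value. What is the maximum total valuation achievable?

Max total: $2501M

This is a one-to-one assignment (maximum-weight bipartite matching).
Optimal: OrbitCom→Band B ($975M), NorthTel→Band E ($961M), PeakComm→Band F ($565M) — total 975+961+565 = $2501M.
Column-greedy (each band in turn goes to its best remaining operator) gives $2483M, worse by 18.
Swapping PeakComm↔NorthTel (PeakComm→Band E $150M, NorthTel→Band F $188M) loses 1188.
No other one-to-one assignment exceeds $2501M.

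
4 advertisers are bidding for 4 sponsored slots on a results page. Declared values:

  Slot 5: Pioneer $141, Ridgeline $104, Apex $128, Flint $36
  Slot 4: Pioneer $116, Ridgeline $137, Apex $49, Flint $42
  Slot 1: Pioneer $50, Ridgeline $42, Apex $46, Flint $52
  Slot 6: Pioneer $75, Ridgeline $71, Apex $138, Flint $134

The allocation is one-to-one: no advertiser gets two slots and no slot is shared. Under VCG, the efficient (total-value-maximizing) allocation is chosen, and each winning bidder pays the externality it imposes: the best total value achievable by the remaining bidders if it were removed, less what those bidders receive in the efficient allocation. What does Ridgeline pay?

Ridgeline pays $47.

Efficient allocation: Pioneer→Slot 5 ($141), Ridgeline→Slot 4 ($137), Apex→Slot 6 ($138), Flint→Slot 1 ($52); total welfare W = $468.
Ridgeline receives Slot 4 at value $137, so the others get W − 137 = $331.
Without Ridgeline: best allocation of the remaining 3 bidders over all 4 slots is Pioneer→Slot 4 ($116), Apex→Slot 5 ($128), Flint→Slot 6 ($134), total $378.
VCG payment = (others' best without Ridgeline) − (others' welfare with Ridgeline) = 378 − 331 = $47.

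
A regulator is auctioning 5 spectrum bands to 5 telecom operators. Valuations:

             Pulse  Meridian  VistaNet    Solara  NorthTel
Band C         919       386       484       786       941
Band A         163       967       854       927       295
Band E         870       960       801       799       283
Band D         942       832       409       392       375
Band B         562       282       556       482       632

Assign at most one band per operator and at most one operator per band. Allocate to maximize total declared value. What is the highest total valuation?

Optimal: Pulse→Band D ($942M), Meridian→Band E ($960M), VistaNet→Band B ($556M), Solara→Band A ($927M), NorthTel→Band C ($941M) — total 942+960+556+927+941 = $4326M.
Next-best assignment: Pulse→Band D, Meridian→Band A, VistaNet→Band B, Solara→Band E, NorthTel→Band C = $4205M.
No other one-to-one assignment exceeds $4326M.

Max total: $4326M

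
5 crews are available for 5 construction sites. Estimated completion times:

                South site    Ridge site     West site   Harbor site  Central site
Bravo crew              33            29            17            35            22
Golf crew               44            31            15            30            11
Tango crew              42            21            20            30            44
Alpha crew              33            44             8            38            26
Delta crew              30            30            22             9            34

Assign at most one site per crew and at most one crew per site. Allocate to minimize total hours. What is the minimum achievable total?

Minimum total: 82 hours

Optimal: Bravo crew→South site (33 hours), Golf crew→Central site (11 hours), Tango crew→Ridge site (21 hours), Alpha crew→West site (8 hours), Delta crew→Harbor site (9 hours) — total 33+11+21+8+9 = 82 hours.
Column-greedy (each site in turn goes to its cheapest remaining crew) gives 111 hours, worse by 29.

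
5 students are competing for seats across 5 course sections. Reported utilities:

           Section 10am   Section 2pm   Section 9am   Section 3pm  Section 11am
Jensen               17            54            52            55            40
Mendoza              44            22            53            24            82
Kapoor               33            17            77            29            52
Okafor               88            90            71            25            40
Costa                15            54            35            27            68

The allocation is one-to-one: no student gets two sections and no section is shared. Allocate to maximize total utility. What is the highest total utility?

Max total: 356 points

Optimal: Jensen→Section 3pm (55 points), Mendoza→Section 11am (82 points), Kapoor→Section 9am (77 points), Okafor→Section 10am (88 points), Costa→Section 2pm (54 points) — total 55+82+77+88+54 = 356 points.
Max-entry greedy (repeatedly take the single best remaining cell) gives 319 points, worse by 37.
Swapping Kapoor↔Okafor (Kapoor→Section 10am 33 points, Okafor→Section 9am 71 points) loses 61.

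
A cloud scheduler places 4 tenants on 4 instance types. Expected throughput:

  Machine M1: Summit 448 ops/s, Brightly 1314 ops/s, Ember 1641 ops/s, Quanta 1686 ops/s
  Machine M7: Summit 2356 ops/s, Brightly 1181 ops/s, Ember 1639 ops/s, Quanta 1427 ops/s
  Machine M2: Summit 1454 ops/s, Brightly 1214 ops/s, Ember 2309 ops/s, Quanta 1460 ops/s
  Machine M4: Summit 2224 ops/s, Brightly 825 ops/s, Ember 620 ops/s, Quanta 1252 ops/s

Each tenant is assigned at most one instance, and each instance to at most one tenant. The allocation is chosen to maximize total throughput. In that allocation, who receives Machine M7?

Optimal: Summit→Machine M4 (2224 ops/s), Brightly→Machine M7 (1181 ops/s), Ember→Machine M2 (2309 ops/s), Quanta→Machine M1 (1686 ops/s) — total 2224+1181+2309+1686 = 7400 ops/s.
Row-greedy (each tenant in turn takes its best remaining instance) gives 7231 ops/s, worse by 169.
Next-best assignment: Summit→Machine M4, Brightly→Machine M1, Ember→Machine M2, Quanta→Machine M7 = 7274 ops/s.
Swapping Summit↔Ember (Summit→Machine M2 1454 ops/s, Ember→Machine M4 620 ops/s) loses 2459.
Every other assignment is strictly worse.
Brightly's own top instance is Machine M1 (1314 ops/s), but forcing Brightly→Machine M1 and reassigning the rest optimally gives only 7274 ops/s — worse by 126.

Brightly receives Machine M7.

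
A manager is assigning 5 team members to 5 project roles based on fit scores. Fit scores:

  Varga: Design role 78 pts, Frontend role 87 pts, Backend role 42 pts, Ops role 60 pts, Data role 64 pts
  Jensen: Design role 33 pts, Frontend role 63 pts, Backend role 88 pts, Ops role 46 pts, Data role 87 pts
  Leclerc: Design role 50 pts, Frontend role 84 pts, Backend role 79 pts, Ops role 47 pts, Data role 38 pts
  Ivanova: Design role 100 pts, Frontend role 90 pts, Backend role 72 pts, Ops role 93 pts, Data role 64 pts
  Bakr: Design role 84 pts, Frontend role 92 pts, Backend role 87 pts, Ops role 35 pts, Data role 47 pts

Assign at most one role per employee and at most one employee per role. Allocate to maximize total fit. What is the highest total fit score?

Maximum total: 430 pts

This is the linear assignment problem.
Optimal: Varga→Frontend role (87 pts), Jensen→Data role (87 pts), Leclerc→Backend role (79 pts), Ivanova→Ops role (93 pts), Bakr→Design role (84 pts) — total 87+87+79+93+84 = 430 pts.
Max-entry greedy (repeatedly take the single best remaining cell) gives 391 pts, worse by 39.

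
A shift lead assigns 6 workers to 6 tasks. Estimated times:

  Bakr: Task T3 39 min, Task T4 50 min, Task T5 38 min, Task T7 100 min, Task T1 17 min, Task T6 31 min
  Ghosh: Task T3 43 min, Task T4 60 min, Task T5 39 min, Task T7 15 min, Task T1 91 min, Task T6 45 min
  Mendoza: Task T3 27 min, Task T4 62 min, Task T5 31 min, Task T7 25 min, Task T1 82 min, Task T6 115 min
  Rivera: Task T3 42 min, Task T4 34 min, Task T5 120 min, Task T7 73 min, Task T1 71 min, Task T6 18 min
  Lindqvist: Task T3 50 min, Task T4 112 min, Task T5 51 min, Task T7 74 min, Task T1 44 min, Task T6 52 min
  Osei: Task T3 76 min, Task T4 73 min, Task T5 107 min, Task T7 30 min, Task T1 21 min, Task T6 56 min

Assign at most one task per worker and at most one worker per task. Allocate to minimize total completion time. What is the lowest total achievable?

Min total: 179 min

Treat this as an assignment problem: match each worker to one task.
Optimal: Bakr→Task T6 (31 min), Ghosh→Task T7 (15 min), Mendoza→Task T3 (27 min), Rivera→Task T4 (34 min), Lindqvist→Task T5 (51 min), Osei→Task T1 (21 min) — total 31+15+27+34+51+21 = 179 min.
Row-greedy (each worker in turn takes its cheapest remaining task) gives 201 min, worse by 22.
Next-best assignment: Bakr→Task T4, Ghosh→Task T7, Mendoza→Task T3, Rivera→Task T6, Lindqvist→Task T5, Osei→Task T1 = 182 min.
Swapping Osei↔Rivera (Osei→Task T4 73 min, Rivera→Task T1 71 min) adds 89.
No other one-to-one assignment undercuts 179 min.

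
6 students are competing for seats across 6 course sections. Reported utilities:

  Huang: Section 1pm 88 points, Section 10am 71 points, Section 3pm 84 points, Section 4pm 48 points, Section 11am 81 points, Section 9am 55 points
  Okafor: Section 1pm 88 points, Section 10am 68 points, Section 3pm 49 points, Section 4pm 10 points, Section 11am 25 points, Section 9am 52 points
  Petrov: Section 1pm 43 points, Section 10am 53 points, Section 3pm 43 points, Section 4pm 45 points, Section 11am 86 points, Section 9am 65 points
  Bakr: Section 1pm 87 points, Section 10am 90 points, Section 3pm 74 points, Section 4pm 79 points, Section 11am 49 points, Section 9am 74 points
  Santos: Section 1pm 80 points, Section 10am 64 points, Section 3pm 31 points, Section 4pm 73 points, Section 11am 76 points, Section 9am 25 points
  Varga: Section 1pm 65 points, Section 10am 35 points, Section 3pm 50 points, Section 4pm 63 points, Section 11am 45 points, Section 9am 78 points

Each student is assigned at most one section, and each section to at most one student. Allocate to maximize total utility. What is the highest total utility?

This is a one-to-one assignment (maximum-weight bipartite matching).
Optimal: Huang→Section 3pm (84 points), Okafor→Section 1pm (88 points), Petrov→Section 11am (86 points), Bakr→Section 10am (90 points), Santos→Section 4pm (73 points), Varga→Section 9am (78 points) — total 84+88+86+90+73+78 = 499 points.
Max-entry greedy (repeatedly take the single best remaining cell) gives 464 points, worse by 35.
Swapping Okafor↔Huang (Okafor→Section 3pm 49 points, Huang→Section 1pm 88 points) loses 35.

Maximum total: 499 points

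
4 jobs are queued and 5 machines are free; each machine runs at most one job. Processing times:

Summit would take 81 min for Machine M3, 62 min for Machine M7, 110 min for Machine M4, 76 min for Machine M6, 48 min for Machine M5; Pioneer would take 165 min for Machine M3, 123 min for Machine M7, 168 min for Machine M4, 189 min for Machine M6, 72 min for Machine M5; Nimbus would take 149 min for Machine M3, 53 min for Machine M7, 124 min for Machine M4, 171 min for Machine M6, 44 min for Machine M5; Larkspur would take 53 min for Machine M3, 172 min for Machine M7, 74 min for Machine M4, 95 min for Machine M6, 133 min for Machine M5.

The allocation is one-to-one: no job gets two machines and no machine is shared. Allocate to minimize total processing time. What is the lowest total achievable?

Optimal: Summit→Machine M6 (76 min), Pioneer→Machine M5 (72 min), Nimbus→Machine M7 (53 min), Larkspur→Machine M3 (53 min) — total 76+72+53+53 = 254 min.
Min-entry greedy (repeatedly take the single cheapest remaining cell) gives 327 min, worse by 73.
No other one-to-one assignment undercuts 254 min.

Minimum total: 254 min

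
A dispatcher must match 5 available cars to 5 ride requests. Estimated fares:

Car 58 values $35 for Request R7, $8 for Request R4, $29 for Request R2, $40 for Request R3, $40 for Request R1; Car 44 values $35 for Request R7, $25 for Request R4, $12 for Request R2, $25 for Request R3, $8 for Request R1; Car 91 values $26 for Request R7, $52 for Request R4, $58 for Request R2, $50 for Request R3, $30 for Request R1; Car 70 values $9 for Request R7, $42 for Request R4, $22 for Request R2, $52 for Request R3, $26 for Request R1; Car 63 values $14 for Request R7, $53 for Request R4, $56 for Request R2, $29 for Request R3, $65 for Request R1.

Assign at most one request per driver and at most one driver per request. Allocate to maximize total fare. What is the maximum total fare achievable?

Maximum total: $240

This is a one-to-one assignment (maximum-weight bipartite matching).
Optimal: Car 58→Request R3 ($40), Car 44→Request R7 ($35), Car 91→Request R2 ($58), Car 70→Request R4 ($42), Car 63→Request R1 ($65) — total 40+35+58+42+65 = $240.
Column-greedy (each request in turn goes to its best remaining driver) gives $206, worse by 34.
Next-best assignment: Car 58→Request R1, Car 44→Request R7, Car 91→Request R2, Car 70→Request R3, Car 63→Request R4 = $238.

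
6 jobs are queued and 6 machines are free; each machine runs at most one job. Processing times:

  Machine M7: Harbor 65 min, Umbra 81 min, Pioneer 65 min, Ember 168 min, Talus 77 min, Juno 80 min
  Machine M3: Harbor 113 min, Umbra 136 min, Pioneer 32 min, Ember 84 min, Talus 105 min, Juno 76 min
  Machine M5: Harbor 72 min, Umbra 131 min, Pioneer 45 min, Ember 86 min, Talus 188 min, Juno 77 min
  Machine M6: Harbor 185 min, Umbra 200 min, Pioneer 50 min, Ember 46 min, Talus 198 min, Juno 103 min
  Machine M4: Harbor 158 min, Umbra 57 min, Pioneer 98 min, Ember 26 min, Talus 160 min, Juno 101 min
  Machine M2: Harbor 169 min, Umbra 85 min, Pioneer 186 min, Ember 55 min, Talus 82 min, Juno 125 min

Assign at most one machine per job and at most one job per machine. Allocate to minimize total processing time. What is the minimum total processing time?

Optimal: Harbor→Machine M7 (65 min), Umbra→Machine M4 (57 min), Pioneer→Machine M3 (32 min), Ember→Machine M6 (46 min), Talus→Machine M2 (82 min), Juno→Machine M5 (77 min) — total 65+57+32+46+82+77 = 359 min.
Min-entry greedy (repeatedly take the single cheapest remaining cell) gives 482 min, worse by 123.
Swapping Ember↔Harbor (Ember→Machine M7 168 min, Harbor→Machine M6 185 min) adds 242.
Every other assignment is strictly worse.

Min total: 359 min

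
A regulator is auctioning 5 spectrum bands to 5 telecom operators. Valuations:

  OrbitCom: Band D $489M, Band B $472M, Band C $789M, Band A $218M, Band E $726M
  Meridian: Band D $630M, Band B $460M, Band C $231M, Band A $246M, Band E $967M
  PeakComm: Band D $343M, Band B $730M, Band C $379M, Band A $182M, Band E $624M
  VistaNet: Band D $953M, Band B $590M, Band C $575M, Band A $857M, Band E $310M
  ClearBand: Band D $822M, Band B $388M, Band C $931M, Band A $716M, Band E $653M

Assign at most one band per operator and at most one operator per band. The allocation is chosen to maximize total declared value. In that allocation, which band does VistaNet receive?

VistaNet receives Band A.

Optimal: OrbitCom→Band C ($789M), Meridian→Band E ($967M), PeakComm→Band B ($730M), VistaNet→Band A ($857M), ClearBand→Band D ($822M) — total 789+967+730+857+822 = $4165M.
Next-best assignment: OrbitCom→Band C, Meridian→Band E, PeakComm→Band B, VistaNet→Band D, ClearBand→Band A = $4155M.
Swapping ClearBand↔VistaNet (ClearBand→Band A $716M, VistaNet→Band D $953M) loses 10.
Checked against all permutations: $4165M is optimal.
VistaNet's own top band is Band D ($953M), but forcing VistaNet→Band D and reassigning the rest optimally gives only $4155M — worse by 10.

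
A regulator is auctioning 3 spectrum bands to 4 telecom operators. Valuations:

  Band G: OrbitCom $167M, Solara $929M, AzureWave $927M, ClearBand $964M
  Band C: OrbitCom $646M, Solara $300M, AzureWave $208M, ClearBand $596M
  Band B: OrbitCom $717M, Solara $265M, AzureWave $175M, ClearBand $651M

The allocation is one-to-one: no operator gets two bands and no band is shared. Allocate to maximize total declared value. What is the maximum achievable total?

Optimal: Solara→Band G ($929M), ClearBand→Band C ($596M), OrbitCom→Band B ($717M) — total 929+596+717 = $2242M.
Swapping ClearBand↔Solara (ClearBand→Band G $964M, Solara→Band C $300M) loses 261.
No other one-to-one assignment exceeds $2242M.

Maximum total: $2242M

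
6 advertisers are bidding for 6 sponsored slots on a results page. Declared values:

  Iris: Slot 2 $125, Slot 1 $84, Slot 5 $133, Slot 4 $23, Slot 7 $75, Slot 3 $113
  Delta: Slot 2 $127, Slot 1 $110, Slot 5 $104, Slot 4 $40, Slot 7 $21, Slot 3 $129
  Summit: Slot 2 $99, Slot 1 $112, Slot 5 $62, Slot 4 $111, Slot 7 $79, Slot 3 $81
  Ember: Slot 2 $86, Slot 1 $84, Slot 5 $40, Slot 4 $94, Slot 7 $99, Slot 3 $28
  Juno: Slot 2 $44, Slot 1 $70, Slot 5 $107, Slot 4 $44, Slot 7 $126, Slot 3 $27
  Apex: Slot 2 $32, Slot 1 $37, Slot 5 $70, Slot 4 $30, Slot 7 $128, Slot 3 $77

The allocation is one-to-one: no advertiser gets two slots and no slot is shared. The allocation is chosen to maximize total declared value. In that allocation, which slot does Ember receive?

Ember receives Slot 4.

Optimal: Iris→Slot 2 ($125), Delta→Slot 3 ($129), Summit→Slot 1 ($112), Ember→Slot 4 ($94), Juno→Slot 5 ($107), Apex→Slot 7 ($128) — total 125+129+112+94+107+128 = $695.
Max-entry greedy (repeatedly take the single best remaining cell) gives $640, worse by 55.
Swapping Delta↔Juno (Delta→Slot 5 $104, Juno→Slot 3 $27) loses 105.
No other one-to-one assignment exceeds $695.
Ember's own top slot is Slot 7 ($99), but forcing Ember→Slot 7 and reassigning the rest optimally gives only $629 — worse by 66.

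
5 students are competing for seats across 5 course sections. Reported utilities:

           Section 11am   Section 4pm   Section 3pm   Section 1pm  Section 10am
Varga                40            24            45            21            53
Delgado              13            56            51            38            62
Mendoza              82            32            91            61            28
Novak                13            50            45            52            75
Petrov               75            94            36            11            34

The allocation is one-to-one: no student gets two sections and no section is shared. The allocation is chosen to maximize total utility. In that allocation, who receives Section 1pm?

Optimal: Varga→Section 11am (40 points), Delgado→Section 10am (62 points), Mendoza→Section 3pm (91 points), Novak→Section 1pm (52 points), Petrov→Section 4pm (94 points) — total 40+62+91+52+94 = 339 points.
Column-greedy (each section in turn goes to its best remaining student) gives 332 points, worse by 7.
Novak's own top section is Section 10am (75 points), but forcing Novak→Section 10am and reassigning the rest optimally gives only 338 points — worse by 1.

Novak receives Section 1pm.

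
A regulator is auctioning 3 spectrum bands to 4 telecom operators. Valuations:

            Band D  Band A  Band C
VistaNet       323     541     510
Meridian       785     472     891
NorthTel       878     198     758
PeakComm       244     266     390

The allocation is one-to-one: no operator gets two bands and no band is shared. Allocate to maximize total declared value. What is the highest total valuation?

Maximum total: $2310M

Optimal: NorthTel→Band D ($878M), VistaNet→Band A ($541M), Meridian→Band C ($891M) — total 878+541+891 = $2310M.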